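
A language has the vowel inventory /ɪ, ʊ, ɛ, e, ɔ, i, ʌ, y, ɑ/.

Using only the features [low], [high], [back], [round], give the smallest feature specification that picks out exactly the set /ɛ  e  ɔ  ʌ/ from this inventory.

[-high, -low]

The class [-high], [-low] has exactly /ɛ, e, ɔ, ʌ/ as its extension in this inventory. No smaller conjunction from the listed features achieves this: [-low] alone would also admit /ɪ, ʊ, i, y/; [-high] alone would also admit /ɑ/; and checking the remaining single features turns up none with this extension.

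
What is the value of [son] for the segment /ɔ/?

[+sonorant]

/ɔ/ is the mid back rounded lax vowel. The feature [sonorant] marks segments produced without turbulent airflow (nasals, liquids, glides, vowels); /ɔ/ has this property, so it is [+sonorant].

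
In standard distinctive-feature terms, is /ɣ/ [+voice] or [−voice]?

[+voice]

/ɣ/ is the voiced velar fricative, hence [+voice].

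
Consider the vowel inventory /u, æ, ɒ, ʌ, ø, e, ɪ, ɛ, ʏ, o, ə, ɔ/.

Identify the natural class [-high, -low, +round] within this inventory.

Eliminate segments failing any feature: /u, ɪ, ʏ/ are [+high]; /æ, ɒ/ are [+low]; /ʌ, e, ɛ, ə/ are [-round]. The remaining /ø, o, ɔ/ satisfy [-high], [-low], [+round].

ø, o, ɔ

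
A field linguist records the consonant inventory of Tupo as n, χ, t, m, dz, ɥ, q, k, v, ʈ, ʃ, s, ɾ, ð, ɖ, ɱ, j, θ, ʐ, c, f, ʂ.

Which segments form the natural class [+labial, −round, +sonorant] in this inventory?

Checking each segment against [+labial], [−round], [+sonorant]: /m/ (bilabial nasal), /ɱ/ (labiodental nasal) satisfy every feature; every other segment in the inventory fails at least one.

m, ɱ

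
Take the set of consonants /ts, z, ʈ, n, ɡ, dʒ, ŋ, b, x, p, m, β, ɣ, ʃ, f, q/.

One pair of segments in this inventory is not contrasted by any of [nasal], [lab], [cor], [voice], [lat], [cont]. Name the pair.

ʈ, ts

Both /ʈ/ and /ts/ are [-nasal], [-labial], [+coronal], [-voice], [-lateral], [-continuant]. Since the list omits [strident], [delayed release] and [anterior] — which do distinguish the voiceless retroflex stop from the voiceless alveolar affricate — this pair collapses; all other pairs remain distinct.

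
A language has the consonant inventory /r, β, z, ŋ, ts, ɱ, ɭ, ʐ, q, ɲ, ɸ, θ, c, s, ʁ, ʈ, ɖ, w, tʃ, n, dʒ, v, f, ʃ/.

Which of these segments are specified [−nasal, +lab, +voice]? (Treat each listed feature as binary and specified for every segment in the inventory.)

β, w, v

The [−nasal] segments are /r, β, z, ts, ɭ, ʐ, q, ɸ, θ, c, s, ʁ, ʈ, ɖ, w, tʃ, dʒ, v, f, ʃ/.
Of those, [+labial] gives /β, ɸ, w, v, f/.
Among these, [+voice] leaves /β, w, v/.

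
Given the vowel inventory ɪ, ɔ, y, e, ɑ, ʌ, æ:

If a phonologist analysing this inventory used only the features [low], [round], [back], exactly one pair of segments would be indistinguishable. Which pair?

Both /ɪ/ and /e/ are [−low], [−round], [−back]. Since the list omits [high] and [tense] — which do distinguish the high front unrounded lax vowel from the mid front unrounded tense vowel — this pair collapses; all other pairs remain distinct.

ɪ, e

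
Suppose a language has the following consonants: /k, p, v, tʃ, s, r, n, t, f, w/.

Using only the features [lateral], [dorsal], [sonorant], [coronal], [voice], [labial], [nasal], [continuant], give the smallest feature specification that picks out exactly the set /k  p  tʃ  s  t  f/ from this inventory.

Every target segment is [-voice] and no other inventory member is, so one feature is enough.

[-voice]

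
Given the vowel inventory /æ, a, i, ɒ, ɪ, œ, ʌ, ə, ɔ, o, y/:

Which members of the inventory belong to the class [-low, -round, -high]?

Checking each segment against [-low], [-round], [-high]: /ʌ/ (mid back unrounded lax vowel), /ə/ (mid central vowel (schwa)) satisfy every feature; every other segment in the inventory fails at least one.

ʌ, ə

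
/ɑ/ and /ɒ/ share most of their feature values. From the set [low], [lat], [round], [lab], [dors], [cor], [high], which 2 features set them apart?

[labial], [round]

/ɑ/ is the low back unrounded vowel and /ɒ/ is the low back rounded vowel. Both are [+low], [−lateral], [+dorsal], [−coronal], [−high]. /ɑ/ is [−labial] while /ɒ/ is [+labial]; /ɑ/ is [−round] while /ɒ/ is [+round], so the distinguishing features are [labial], [round].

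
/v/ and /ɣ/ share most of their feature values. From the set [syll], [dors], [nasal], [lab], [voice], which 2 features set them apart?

/v/ (voiced labiodental fricative) and /ɣ/ (voiced velar fricative) agree on [-syllabic], [-nasal], [+voice]. They differ on [labial] (/v/ [+], /ɣ/ [-]), [dorsal] (/v/ [-], /ɣ/ [+]).

[labial], [dorsal]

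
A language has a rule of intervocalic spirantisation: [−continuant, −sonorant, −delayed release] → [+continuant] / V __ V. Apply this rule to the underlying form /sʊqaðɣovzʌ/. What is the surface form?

The only segment in the rule's environment that also matches [−continuant, −sonorant, −delayed release] is /q/. Applying [+continuant] turns the voiceless uvular stop into /χ/ (voiceless uvular fricative), giving [sʊχaðɣovzʌ].

[sʊχaðɣovzʌ]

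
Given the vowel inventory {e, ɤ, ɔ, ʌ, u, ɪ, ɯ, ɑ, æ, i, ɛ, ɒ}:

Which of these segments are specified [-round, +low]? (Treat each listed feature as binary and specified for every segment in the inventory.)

ɑ, æ

Checking each segment against [-round], [+low]: /ɑ/ (low back unrounded vowel), /æ/ (low front unrounded vowel) satisfy every feature; every other segment in the inventory fails at least one.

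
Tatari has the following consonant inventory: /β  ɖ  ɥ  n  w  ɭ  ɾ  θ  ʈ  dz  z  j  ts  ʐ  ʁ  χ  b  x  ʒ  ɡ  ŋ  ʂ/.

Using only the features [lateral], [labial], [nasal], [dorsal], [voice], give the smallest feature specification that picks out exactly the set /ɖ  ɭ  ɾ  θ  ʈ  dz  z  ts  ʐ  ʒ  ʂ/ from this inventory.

The class [-nasal], [-labial], [-dorsal] has exactly /ɖ, ɭ, ɾ, θ, ʈ, dz, z, ts, ʐ, ʒ, ʂ/ as its extension in this inventory. No smaller conjunction from the listed features achieves this: [-labial, -dorsal] alone would also admit /n/; [-nasal, -dorsal] alone would also admit /β, b/; [-nasal, -labial] alone would also admit /j, ʁ, χ, x, …/; and checking the remaining two-feature bundles turns up none with this extension.

[-nasal, -labial, -dorsal]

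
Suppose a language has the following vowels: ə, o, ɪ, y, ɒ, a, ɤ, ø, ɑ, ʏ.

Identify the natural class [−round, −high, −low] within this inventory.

ə, ɤ

Eliminate segments failing any feature: /o, y, ɒ, ø, ʏ/ are [+round]; /ɪ/ is [+high]; /a, ɑ/ are [+low]. The remaining /ə, ɤ/ satisfy [−round], [−high], [−low].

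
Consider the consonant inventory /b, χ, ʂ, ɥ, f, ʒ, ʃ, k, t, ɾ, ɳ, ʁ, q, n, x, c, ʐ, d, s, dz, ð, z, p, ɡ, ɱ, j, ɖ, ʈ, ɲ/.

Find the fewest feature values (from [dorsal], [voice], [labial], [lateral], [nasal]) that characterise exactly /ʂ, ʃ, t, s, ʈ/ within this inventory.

Every target segment is [−voice], [−labial], [−dorsal]; each remaining inventory member fails at least one of these. Each conjunct is needed — [−labial, −dorsal] alone would also admit /ʒ, ɾ, ɳ, n, …/; [−voice, −dorsal] alone would also admit /f, p/; [−voice, −labial] alone would also admit /χ, k, q, x, …/ — and no other combination of two listed features has exactly this extension, so three is the minimum.

[−voice, −labial, −dorsal]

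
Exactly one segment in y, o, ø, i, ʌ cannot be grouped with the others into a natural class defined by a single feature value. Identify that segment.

/y, o, i, ø/ are all [+tense], but /ʌ/ (mid back unrounded lax vowel) is [−tense]. No other single segment can be removed to leave a set sharing one feature value that the removed segment lacks, so /ʌ/ is the odd one out.

ʌ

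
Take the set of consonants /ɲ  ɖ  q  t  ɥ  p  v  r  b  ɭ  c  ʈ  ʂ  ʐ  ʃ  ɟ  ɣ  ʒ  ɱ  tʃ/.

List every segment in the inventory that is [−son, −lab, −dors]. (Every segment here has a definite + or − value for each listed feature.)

ɖ, t, ʈ, ʂ, ʐ, ʃ, ʒ, tʃ

Checking each segment against [−sonorant], [−labial], [−dorsal]: /ɖ/ (voiced retroflex stop), /t/ (voiceless alveolar stop), /ʈ/ (voiceless retroflex stop), /ʂ/ (voiceless retroflex fricative), /ʐ/ (voiced retroflex fricative), /ʃ/ (voiceless postalveolar fricative), among others, satisfy every feature; every other segment in the inventory fails at least one.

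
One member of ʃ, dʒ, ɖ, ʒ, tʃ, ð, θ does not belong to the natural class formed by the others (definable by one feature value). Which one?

ɖ

[distributed] groups all but one: /ʒ, θ, dʒ, ð, ʃ, tʃ/ share [+distributed] while /ɖ/ (voiced retroflex stop) alone is [-distributed]. Removing any other segment would not leave a single-feature class that excludes it.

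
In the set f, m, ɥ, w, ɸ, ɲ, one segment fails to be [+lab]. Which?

/ɲ/ is the palatal nasal, which is [-labial]; the rest — /ɸ, w, f, m, ɥ/ — are [+labial].

ɲ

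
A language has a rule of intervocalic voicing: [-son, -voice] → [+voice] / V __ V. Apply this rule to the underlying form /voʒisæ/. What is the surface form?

Only /s/ occurs between two vowels (/i/ __ /æ/) and matches the structural description. It is a voiceless alveolar fricative, so [-son, -voice] holds; changing it to [+voice] with all other features held fixed yields /z/ (voiced alveolar fricative). No other segment meets both the structural description and the environment, so the output is [voʒizæ].

[voʒizæ]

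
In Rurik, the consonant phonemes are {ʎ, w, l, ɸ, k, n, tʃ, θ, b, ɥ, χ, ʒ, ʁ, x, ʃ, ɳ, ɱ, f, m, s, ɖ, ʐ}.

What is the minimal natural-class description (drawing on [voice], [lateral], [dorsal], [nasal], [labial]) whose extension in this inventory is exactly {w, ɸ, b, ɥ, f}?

Every target segment is [-nasal], [+labial]; each remaining inventory member fails at least one of these. Each conjunct is needed — [+labial] alone would also admit /ɱ, m/; [-nasal] alone would also admit /ʎ, l, k, tʃ, …/ — and no other single listed feature has exactly this extension, so two is the minimum.

[-nasal, +labial]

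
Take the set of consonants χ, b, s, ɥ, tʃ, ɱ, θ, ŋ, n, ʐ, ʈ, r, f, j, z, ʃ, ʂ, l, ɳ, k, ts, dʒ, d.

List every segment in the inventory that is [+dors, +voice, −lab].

ŋ, j

The [+dorsal] segments are /χ, ɥ, ŋ, j, k/.
Among these, [+voice] gives /ɥ, ŋ, j/.
Of those, [−labial] leaves /ŋ, j/.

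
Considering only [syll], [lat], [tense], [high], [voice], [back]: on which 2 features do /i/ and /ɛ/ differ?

The two segments share [+syllabic], [−lateral], [+voice], [−back]. The only features from the list on which they differ: /i/ is [+high] while /ɛ/ is [−high]; /i/ is [+tense] while /ɛ/ is [−tense].

[high], [tense]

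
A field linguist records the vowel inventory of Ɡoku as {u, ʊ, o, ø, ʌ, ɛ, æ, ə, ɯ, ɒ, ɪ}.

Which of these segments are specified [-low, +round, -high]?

o, ø

The [-low] segments are /u, ʊ, o, ø, ʌ, ɛ, ə, ɯ, ɪ/.
Intersecting with [+round] gives /u, ʊ, o, ø/.
Within that set, [-high] leaves /o, ø/.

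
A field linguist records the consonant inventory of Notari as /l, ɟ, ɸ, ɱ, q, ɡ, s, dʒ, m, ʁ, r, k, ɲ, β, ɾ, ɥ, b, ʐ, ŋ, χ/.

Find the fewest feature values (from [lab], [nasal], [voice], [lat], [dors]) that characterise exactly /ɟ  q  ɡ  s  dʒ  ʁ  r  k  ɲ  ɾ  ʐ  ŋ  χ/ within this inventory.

/ɟ, q, ɡ, s, dʒ, ʁ, r, k, ɲ, ɾ, ʐ, ŋ, χ/ are all [-lateral], [-labial], and no other segment in the inventory matches both values. Dropping any one of them over-generates: [-labial] alone would also admit /l/; [-lateral] alone would also admit /ɸ, ɱ, m, β, …/. No other single listed feature picks out exactly this set either, so fewer than two features will not do.

[-lat, -lab]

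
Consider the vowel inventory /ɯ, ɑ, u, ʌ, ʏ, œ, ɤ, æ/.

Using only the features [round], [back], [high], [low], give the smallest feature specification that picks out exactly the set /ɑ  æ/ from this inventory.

[+low]

/ɑ, æ/ are exactly the [+low] segments in the inventory, so a single feature suffices.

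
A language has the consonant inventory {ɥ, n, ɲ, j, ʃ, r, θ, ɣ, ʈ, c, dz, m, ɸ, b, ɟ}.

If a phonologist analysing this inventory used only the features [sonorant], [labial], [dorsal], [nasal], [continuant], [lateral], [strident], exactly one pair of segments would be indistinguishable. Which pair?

ɟ, c

On the given features, /ɟ/ and /c/ have an identical profile: [−sonorant], [−labial], [+dorsal], [−nasal], [−continuant], [−lateral], [−strident]. No other two segments in the inventory coincide on all 7 features. (They do differ in [voice], which is not among the given features.)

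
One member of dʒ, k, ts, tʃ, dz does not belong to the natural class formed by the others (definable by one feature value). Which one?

k

[delayed release] (equivalently [strident], [coronal], [dorsal]) groups all but one: /dz, dʒ, tʃ, ts/ share [+delayed release] while /k/ (voiceless velar stop) alone is [-delayed release]. Removing any other segment would not leave a single-feature class that excludes it.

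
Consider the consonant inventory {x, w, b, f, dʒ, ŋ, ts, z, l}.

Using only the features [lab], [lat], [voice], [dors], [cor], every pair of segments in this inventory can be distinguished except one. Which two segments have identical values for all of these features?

dʒ, z

On the given features, /dʒ/ and /z/ have an identical profile: [-labial], [-lateral], [+voice], [-dorsal], [+coronal]. No other two segments in the inventory coincide on all 5 features. (They do differ in [continuant], [anterior] and [distributed], which are not among the given features.)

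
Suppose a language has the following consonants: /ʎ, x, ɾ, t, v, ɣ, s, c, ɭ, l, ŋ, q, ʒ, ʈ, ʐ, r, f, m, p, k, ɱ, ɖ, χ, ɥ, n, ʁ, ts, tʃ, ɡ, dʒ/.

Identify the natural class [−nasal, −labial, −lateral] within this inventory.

Checking each segment against [−nasal], [−labial], [−lateral]: /x/ (voiceless velar fricative), /ɾ/ (alveolar tap), /t/ (voiceless alveolar stop), /ɣ/ (voiced velar fricative), /s/ (voiceless alveolar fricative), /c/ (voiceless palatal stop), among others, satisfy every feature; every other segment in the inventory fails at least one.

x, ɾ, t, ɣ, s, c, q, ʒ, ʈ, ʐ, r, k, ɖ, χ, ʁ, ts, tʃ, ɡ, dʒ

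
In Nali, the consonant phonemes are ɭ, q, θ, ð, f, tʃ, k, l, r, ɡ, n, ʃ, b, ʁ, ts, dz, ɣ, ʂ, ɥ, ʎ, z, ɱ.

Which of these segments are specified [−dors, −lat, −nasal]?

Eliminate segments failing any feature: /ɭ, l/ are [+lateral]; /q, k, ɡ, ʁ, ɣ, ɥ, ʎ/ are [+dorsal]; /n, ɱ/ are [+nasal]. The remaining /θ, ð, f, tʃ, r, ʃ, b, ts, dz, ʂ, z/ satisfy [−dorsal], [−lateral], [−nasal].

θ, ð, f, tʃ, r, ʃ, b, ts, dz, ʂ, z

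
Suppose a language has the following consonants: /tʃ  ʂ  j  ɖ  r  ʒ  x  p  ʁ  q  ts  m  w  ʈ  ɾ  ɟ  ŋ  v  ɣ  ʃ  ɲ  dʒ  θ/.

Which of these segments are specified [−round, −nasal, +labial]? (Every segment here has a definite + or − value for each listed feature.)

p, v

Eliminate segments failing any feature: /tʃ, ʂ, j, ɖ, r, ʒ, x, ʁ, q, ts, ʈ, ɾ, ɟ, ɣ, ʃ, dʒ, θ/ are [−labial]; /m, ŋ, ɲ/ are [+nasal]; /w/ is [+round]. The remaining /p, v/ satisfy [−round], [−nasal], [+labial].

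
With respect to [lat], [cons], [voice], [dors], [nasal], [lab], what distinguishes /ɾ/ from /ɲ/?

[nasal], [dorsal]

/ɾ/ (alveolar tap) and /ɲ/ (palatal nasal) agree on [−lateral], [+consonantal], [+voice], [−labial]. They differ on [nasal] (/ɾ/ [−], /ɲ/ [+]), [dorsal] (/ɾ/ [−], /ɲ/ [+]).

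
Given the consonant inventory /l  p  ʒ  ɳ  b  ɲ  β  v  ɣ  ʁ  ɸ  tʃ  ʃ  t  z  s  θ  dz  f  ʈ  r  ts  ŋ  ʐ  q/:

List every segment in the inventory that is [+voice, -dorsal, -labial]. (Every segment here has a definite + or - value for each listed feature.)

l, ʒ, ɳ, z, dz, r, ʐ

Checking each segment against [+voice], [-dorsal], [-labial]: /l/ (alveolar lateral approximant), /ʒ/ (voiced postalveolar fricative), /ɳ/ (retroflex nasal), /z/ (voiced alveolar fricative), /dz/ (voiced alveolar affricate), /r/ (alveolar trill), among others, satisfy every feature; every other segment in the inventory fails at least one.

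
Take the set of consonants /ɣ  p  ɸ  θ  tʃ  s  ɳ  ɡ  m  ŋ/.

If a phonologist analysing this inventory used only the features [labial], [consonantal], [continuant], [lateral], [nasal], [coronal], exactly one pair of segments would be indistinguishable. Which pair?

/θ/ (voiceless dental fricative) and /s/ (voiceless alveolar fricative) are both [-labial], [+consonantal], [+continuant], [-lateral], [-nasal], [+coronal], so none of the listed features separates them. (They do differ in [strident] and [distributed], which are not among the given features.) Every other pair in the inventory differs on at least one listed feature.

θ, s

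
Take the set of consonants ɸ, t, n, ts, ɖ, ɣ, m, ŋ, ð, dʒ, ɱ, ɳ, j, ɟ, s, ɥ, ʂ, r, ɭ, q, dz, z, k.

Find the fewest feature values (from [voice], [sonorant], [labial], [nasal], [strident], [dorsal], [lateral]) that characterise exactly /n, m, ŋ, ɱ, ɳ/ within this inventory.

Every target segment is [+nasal] and no other inventory member is, so one feature is enough.

[+nasal]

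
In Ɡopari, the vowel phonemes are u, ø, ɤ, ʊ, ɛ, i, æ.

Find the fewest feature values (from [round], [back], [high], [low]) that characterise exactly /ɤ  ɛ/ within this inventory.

[−high, −low, −round]

Every target segment is [−high], [−low], [−round]; each remaining inventory member fails at least one of these. Each conjunct is needed — [−low, −round] alone would also admit /i/; [−high, −round] alone would also admit /æ/; [−high, −low] alone would also admit /ø/ — and no other combination of two listed features has exactly this extension, so three is the minimum.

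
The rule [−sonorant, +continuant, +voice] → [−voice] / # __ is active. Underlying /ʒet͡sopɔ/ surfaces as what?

/ʒ/ satisfies [−sonorant, +continuant, +voice] and sits in # __. The [−voice] counterpart of the voiced postalveolar fricative is /ʃ/. Other segments in /ʒet͡sopɔ/ either fail the structural description or are not in the environment, so the surface form is [ʃet͡sopɔ].

[ʃet͡sopɔ]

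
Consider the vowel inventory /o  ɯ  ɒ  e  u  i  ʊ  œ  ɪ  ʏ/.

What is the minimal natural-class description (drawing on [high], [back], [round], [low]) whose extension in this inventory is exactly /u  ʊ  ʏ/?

Every target segment is [+high], [+round]; each remaining inventory member fails at least one of these. Each conjunct is needed — [+round] alone would also admit /o, ɒ, œ/; [+high] alone would also admit /ɯ, i, ɪ/ — and no other single listed feature has exactly this extension, so two is the minimum.

[+high, +round]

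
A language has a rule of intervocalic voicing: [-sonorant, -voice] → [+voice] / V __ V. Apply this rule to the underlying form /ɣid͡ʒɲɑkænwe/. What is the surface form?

[ɣid͡ʒɲɑɡænwe]

The only segment in the rule's environment that also matches [-sonorant, -voice] is /k/. Applying [+voice] turns the voiceless velar stop into /ɡ/ (voiced velar stop), giving [ɣid͡ʒɲɑɡænwe].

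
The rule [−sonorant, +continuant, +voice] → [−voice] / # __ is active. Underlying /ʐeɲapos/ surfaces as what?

[ʂeɲapos]

The only segment in the rule's environment that also matches [−sonorant, +continuant, +voice] is /ʐ/. Applying [−voice] turns the voiced retroflex fricative into /ʂ/ (voiceless retroflex fricative), giving [ʂeɲapos].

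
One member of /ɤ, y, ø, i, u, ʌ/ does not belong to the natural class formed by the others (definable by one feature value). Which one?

ʌ

/i, ø, u, ɤ, y/ are all [+tense], but /ʌ/ (mid back unrounded lax vowel) is [-tense]. No other single segment can be removed to leave a set sharing one feature value that the removed segment lacks, so /ʌ/ is the odd one out.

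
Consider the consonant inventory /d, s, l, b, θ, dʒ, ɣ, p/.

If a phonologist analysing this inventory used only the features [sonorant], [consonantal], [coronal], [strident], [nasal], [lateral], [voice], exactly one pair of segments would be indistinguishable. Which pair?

b, ɣ

/b/ (voiced bilabial stop) and /ɣ/ (voiced velar fricative) are both [-sonorant], [+consonantal], [-coronal], [-strident], [-nasal], [-lateral], [+voice], so none of the listed features separates them. (They do differ in [continuant], [labial] and [dorsal], which are not among the given features.) Every other pair in the inventory differs on at least one listed feature.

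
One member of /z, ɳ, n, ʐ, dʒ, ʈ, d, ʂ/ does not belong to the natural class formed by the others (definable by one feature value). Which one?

dʒ

/ɳ, ʐ, n, z, d, ʂ, ʈ/ are all [−distributed], but /dʒ/ (voiced postalveolar affricate) is [+distributed]. No other single segment can be removed to leave a set sharing one feature value that the removed segment lacks, so /dʒ/ is the odd one out.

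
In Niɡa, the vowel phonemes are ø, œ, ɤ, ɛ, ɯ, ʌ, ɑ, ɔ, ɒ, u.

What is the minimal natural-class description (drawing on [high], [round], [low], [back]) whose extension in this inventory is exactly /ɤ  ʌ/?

[-high, -low, +back, -round]

Every target segment is [-high], [-low], [+back], [-round]; each remaining inventory member fails at least one of these. Each conjunct is needed — [-low, +back, -round] alone would also admit /ɯ/; [-high, +back, -round] alone would also admit /ɑ/; [-high, -low, -round] alone would also admit /ɛ/; [-high, -low, +back] alone would also admit /ɔ/ — and no other combination of three listed features has exactly this extension, so four is the minimum.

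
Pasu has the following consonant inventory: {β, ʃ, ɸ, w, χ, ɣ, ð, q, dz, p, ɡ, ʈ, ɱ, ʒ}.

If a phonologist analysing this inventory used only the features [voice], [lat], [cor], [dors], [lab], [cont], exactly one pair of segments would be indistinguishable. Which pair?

Both /ð/ and /ʒ/ are [+voice], [-lateral], [+coronal], [-dorsal], [-labial], [+continuant]. Since the list omits [strident] and [anterior] — which do distinguish the voiced dental fricative from the voiced postalveolar fricative — this pair collapses; all other pairs remain distinct.

ð, ʒ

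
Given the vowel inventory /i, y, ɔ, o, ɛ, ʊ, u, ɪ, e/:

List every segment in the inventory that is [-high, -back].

ɛ, e

Eliminate segments failing any feature: /i, y, ʊ, u, ɪ/ are [+high]; /ɔ, o/ are [+back]. The remaining /ɛ, e/ satisfy [-high], [-back].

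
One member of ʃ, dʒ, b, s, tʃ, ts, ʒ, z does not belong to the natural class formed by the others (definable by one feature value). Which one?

b

/ʃ, ʒ, ts, tʃ, z, dʒ, s/ are all [+strident], but /b/ (voiced bilabial stop) is [−strident]. No other single segment can be removed to leave a set sharing one feature value that the removed segment lacks, so /b/ is the odd one out.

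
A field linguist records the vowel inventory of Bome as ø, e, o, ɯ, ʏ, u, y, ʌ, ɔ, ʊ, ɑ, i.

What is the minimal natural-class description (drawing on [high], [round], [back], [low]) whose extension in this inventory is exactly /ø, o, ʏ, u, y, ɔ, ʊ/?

[+round]

The target set is precisely the extension of [+round] in this inventory.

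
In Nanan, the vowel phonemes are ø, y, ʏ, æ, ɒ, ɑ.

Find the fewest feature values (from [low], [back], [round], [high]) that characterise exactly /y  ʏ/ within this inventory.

[+high]

The target set is precisely the extension of [+high] in this inventory.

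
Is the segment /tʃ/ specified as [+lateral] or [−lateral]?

[−lateral]

/tʃ/ is the voiceless postalveolar affricate. The feature [lateral] marks segments produced with airflow around the side(s) of the tongue; /tʃ/ lacks this property, so it is [−lateral].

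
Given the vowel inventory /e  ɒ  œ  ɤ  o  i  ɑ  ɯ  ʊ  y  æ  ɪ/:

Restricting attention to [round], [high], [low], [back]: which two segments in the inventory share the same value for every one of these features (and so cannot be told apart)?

Both /i/ and /ɪ/ are [-round], [+high], [-low], [-back]. Since the list omits [tense] — which does distinguish the high front unrounded tense vowel from the high front unrounded lax vowel — this pair collapses; all other pairs remain distinct.

i, ɪ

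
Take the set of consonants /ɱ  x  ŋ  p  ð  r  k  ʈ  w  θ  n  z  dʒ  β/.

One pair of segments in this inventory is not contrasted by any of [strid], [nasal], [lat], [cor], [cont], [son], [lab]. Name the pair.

/ð/ (voiced dental fricative) and /θ/ (voiceless dental fricative) are both [−strident], [−nasal], [−lateral], [+coronal], [+continuant], [−sonorant], [−labial], so none of the listed features separates them. (They do differ in [voice], which is not among the given features.) Every other pair in the inventory differs on at least one listed feature.

ð, θ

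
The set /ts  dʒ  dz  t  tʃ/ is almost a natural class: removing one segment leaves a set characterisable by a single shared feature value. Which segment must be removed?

/dz, dʒ, ts, tʃ/ are all [+delayed release], but /t/ (voiceless alveolar stop) is [-delayed release]. No other single segment can be removed to leave a set sharing one feature value that the removed segment lacks, so /t/ is the odd one out.

t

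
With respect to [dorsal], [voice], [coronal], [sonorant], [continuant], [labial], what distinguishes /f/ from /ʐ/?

/f/ is the voiceless labiodental fricative and /ʐ/ is the voiced retroflex fricative. Both are [−dorsal], [−sonorant], [+continuant]. /f/ is [−voice] while /ʐ/ is [+voice]; /f/ is [+labial] while /ʐ/ is [−labial]; /f/ is [−coronal] while /ʐ/ is [+coronal], so the distinguishing features are [voice], [labial], [coronal].

[voice], [labial], [coronal]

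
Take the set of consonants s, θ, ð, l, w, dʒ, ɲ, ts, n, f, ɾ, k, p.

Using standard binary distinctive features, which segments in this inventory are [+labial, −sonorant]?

f, p

Checking each segment against [+labial], [−sonorant]: /f/ (voiceless labiodental fricative), /p/ (voiceless bilabial stop) satisfy every feature; every other segment in the inventory fails at least one.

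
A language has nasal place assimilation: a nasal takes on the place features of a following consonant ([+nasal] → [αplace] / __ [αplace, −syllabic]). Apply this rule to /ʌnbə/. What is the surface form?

/n/ sits before the [+labial] consonant /b/, so it takes on [+labial] and surfaces as /m/. The rest of the form is unaffected: [ʌmbə].

[ʌmbə]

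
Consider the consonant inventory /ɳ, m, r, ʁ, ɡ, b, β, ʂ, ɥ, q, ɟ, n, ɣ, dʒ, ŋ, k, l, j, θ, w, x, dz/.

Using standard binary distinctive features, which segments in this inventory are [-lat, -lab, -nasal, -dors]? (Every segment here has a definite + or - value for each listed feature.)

r, ʂ, dʒ, θ, dz

Checking each segment against [-lateral], [-labial], [-nasal], [-dorsal]: /r/ (alveolar trill), /ʂ/ (voiceless retroflex fricative), /dʒ/ (voiced postalveolar affricate), /θ/ (voiceless dental fricative), /dz/ (voiced alveolar affricate) satisfy every feature; every other segment in the inventory fails at least one.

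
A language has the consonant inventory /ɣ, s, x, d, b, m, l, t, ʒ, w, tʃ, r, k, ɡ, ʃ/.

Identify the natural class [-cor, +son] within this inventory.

Checking each segment against [-coronal], [+sonorant]: /m/ (bilabial nasal), /w/ (labial-velar glide) satisfy every feature; every other segment in the inventory fails at least one.

m, w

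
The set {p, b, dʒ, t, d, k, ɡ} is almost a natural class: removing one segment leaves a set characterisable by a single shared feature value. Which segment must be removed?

dʒ

/k, ɡ, t, b, d, p/ are all [−delayed release], but /dʒ/ (voiced postalveolar affricate) is [+delayed release]. No other single segment can be removed to leave a set sharing one feature value that the removed segment lacks, so /dʒ/ is the odd one out.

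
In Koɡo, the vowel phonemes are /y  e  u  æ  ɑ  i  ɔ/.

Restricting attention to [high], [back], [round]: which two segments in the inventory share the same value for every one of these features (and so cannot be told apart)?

On the given features, /e/ and /æ/ have an identical profile: [-high], [-back], [-round]. No other two segments in the inventory coincide on all 3 features. (They do differ in [low], which is not among the given features.)

e, æ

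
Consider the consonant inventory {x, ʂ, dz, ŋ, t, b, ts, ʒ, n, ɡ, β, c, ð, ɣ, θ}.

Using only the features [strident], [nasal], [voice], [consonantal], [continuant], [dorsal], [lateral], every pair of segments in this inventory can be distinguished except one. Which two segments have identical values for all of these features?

Both /β/ and /ð/ are [−strident], [−nasal], [+voice], [+consonantal], [+continuant], [−dorsal], [−lateral]. Since the list omits [labial] and [coronal] — which do distinguish the voiced bilabial fricative from the voiced dental fricative — this pair collapses; all other pairs remain distinct.

β, ð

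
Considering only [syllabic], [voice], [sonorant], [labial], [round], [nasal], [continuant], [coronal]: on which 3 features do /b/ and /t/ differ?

[voice], [labial], [coronal]

/b/ (voiced bilabial stop) and /t/ (voiceless alveolar stop) agree on [-syllabic], [-sonorant], [-round], [-nasal], [-continuant]. They differ on [voice] (/b/ [+], /t/ [-]), [labial] (/b/ [+], /t/ [-]), [coronal] (/b/ [-], /t/ [+]).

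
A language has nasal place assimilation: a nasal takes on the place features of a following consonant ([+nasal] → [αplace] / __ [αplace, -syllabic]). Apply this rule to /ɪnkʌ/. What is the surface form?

In /ɪnkʌ/, the nasal /n/ precedes /k/, which is [+dorsal]. The nasal assimilates in place, becoming the [+dorsal] nasal /ŋ/. The surface form is [ɪŋkʌ].

[ɪŋkʌ]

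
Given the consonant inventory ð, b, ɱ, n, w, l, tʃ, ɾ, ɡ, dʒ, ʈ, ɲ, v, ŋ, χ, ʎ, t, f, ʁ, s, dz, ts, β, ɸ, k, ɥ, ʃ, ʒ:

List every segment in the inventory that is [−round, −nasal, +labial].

b, v, f, β, ɸ

Checking each segment against [−round], [−nasal], [+labial]: /b/ (voiced bilabial stop), /v/ (voiced labiodental fricative), /f/ (voiceless labiodental fricative), /β/ (voiced bilabial fricative), /ɸ/ (voiceless bilabial fricative) satisfy every feature; every other segment in the inventory fails at least one.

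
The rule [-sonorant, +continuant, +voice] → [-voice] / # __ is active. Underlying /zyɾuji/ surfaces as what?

[syɾuji]

Only the initial segment /z/ is both word-initial and matches the structural description. It is a voiced alveolar fricative, so [-sonorant, +continuant, +voice] holds; changing it to [-voice] with all other features held fixed yields /s/ (voiceless alveolar fricative). No other segment meets both the structural description and the environment, so the output is [syɾuji].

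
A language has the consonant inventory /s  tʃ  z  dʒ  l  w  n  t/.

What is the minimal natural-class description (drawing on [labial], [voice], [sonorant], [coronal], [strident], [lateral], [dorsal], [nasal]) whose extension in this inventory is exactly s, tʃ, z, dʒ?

[+strident]

/s, tʃ, z, dʒ/ are exactly the [+strident] segments in the inventory, so a single feature suffices.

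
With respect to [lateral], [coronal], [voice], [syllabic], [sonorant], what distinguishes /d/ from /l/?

[sonorant], [lateral]

/d/ (voiced alveolar stop) and /l/ (alveolar lateral approximant) agree on [+coronal], [+voice], [-syllabic]. They differ on [sonorant] (/d/ [-], /l/ [+]), [lateral] (/d/ [-], /l/ [+]).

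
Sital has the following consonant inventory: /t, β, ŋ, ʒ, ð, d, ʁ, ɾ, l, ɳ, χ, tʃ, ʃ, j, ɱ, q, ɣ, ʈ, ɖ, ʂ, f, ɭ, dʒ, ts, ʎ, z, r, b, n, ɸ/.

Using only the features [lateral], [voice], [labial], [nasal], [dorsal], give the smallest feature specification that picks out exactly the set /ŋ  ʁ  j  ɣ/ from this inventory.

[+voice, -lateral, +dorsal]

/ŋ, ʁ, j, ɣ/ are all [+voice], [-lateral], [+dorsal], and no other segment in the inventory matches all three values. Dropping any one of them over-generates: [-lateral, +dorsal] alone would also admit /χ, q/; [+voice, +dorsal] alone would also admit /ʎ/; [+voice, -lateral] alone would also admit /β, ʒ, ð, d, …/. No other combination of two listed features picks out exactly this set either, so fewer than three features will not do.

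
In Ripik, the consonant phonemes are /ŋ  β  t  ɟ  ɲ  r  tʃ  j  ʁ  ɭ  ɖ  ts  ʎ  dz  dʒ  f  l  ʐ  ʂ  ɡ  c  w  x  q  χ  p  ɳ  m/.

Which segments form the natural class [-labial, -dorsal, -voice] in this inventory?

t, tʃ, ts, ʂ

First, the [-labial] segments are /ŋ, t, ɟ, ɲ, r, tʃ, j, ʁ, ɭ, ɖ, ts, ʎ, dz, dʒ, l, ʐ, ʂ, ɡ, c, x, q, χ, ɳ/.
Intersecting with [-dorsal] gives /t, r, tʃ, ɭ, ɖ, ts, dz, dʒ, l, ʐ, ʂ, ɳ/.
Among these, [-voice] leaves /t, tʃ, ts, ʂ/.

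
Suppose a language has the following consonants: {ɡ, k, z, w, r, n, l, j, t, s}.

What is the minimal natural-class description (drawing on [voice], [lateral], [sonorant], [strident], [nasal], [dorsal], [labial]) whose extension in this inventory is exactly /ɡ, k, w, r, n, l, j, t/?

[−strident]

Every target segment is [−strident] and no other inventory member is, so one feature is enough.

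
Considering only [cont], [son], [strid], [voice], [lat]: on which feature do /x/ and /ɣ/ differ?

[voice]

/x/ (voiceless velar fricative) and /ɣ/ (voiced velar fricative) agree on [+continuant], [-sonorant], [-strident], [-lateral]. They differ on [voice] (/x/ [-], /ɣ/ [+]).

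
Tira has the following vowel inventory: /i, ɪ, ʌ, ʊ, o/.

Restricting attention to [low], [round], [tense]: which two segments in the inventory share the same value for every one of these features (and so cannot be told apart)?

ʌ, ɪ

On the given features, /ʌ/ and /ɪ/ have an identical profile: [−low], [−round], [−tense]. No other two segments in the inventory coincide on all 3 features. (They do differ in [high] and [back], which are not among the given features.)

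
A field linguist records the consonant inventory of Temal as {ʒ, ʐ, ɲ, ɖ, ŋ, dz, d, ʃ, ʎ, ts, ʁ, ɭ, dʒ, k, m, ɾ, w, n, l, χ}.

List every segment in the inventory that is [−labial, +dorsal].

ɲ, ŋ, ʎ, ʁ, k, χ

Checking each segment against [−labial], [+dorsal]: /ɲ/ (palatal nasal), /ŋ/ (velar nasal), /ʎ/ (palatal lateral approximant), /ʁ/ (voiced uvular fricative), /k/ (voiceless velar stop), /χ/ (voiceless uvular fricative) satisfy every feature; every other segment in the inventory fails at least one.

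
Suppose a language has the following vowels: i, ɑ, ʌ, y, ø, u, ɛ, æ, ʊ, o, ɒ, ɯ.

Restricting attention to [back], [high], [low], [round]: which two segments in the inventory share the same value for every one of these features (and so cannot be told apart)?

Both /ʊ/ and /u/ are [+back], [+high], [−low], [+round]. Since the list omits [tense] — which does distinguish the high back rounded lax vowel from the high back rounded tense vowel — this pair collapses; all other pairs remain distinct.

ʊ, u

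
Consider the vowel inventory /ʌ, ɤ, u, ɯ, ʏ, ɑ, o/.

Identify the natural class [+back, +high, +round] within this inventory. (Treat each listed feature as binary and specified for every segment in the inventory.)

u

Eliminate segments failing any feature: /ʌ, ɤ, ɑ, o/ are [−high]; /ɯ/ is [−round]; /ʏ/ is [−back]. The remaining /u/ satisfy [+back], [+high], [+round].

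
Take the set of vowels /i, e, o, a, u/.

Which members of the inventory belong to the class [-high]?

e, o, a

The feature [high] marks segments produced with the tongue body raised. In this inventory /e, o, a/ lack that property, so they are [-high]; /i, u/ are [+high].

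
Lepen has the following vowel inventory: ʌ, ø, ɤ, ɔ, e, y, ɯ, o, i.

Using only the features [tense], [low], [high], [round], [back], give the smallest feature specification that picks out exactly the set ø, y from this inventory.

[-back, +round]

The class [-back], [+round] has exactly /ø, y/ as its extension in this inventory. No smaller conjunction from the listed features achieves this: [+round] alone would also admit /ɔ, o/; [-back] alone would also admit /e, i/; and checking the remaining single features turns up none with this extension.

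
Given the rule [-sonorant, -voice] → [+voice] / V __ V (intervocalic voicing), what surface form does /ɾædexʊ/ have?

[ɾædeɣʊ]

/x/ satisfies [-sonorant, -voice] and sits in V __ V. The [+voice] counterpart of the voiceless velar fricative is /ɣ/. Other segments in /ɾædexʊ/ either fail the structural description or are not in the environment, so the surface form is [ɾædeɣʊ].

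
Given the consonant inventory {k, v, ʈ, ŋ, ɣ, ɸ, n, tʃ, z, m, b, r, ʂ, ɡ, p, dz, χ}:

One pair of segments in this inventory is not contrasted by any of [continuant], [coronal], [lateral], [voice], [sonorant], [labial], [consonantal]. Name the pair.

tʃ, ʈ

Both /tʃ/ and /ʈ/ are [−continuant], [+coronal], [−lateral], [−voice], [−sonorant], [−labial], [+consonantal]. Since the list omits [strident], [delayed release] and [distributed] — which do distinguish the voiceless postalveolar affricate from the voiceless retroflex stop — this pair collapses; all other pairs remain distinct.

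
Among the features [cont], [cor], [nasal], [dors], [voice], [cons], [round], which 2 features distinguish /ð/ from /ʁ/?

[coronal], [dorsal]

The two segments share [+continuant], [−nasal], [+voice], [+consonantal], [−round]. The only features from the list on which they differ: /ð/ is [+coronal] while /ʁ/ is [−coronal]; /ð/ is [−dorsal] while /ʁ/ is [+dorsal].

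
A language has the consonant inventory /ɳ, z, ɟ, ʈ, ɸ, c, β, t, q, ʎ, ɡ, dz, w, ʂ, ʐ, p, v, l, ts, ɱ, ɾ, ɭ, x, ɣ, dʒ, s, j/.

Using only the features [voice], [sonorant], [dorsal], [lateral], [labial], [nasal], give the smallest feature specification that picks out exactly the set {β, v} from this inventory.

The class [-sonorant], [+voice], [+labial] has exactly /β, v/ as its extension in this inventory. No smaller conjunction from the listed features achieves this: [+voice, +labial] alone would also admit /w, ɱ/; [-sonorant, +labial] alone would also admit /ɸ, p/; [-sonorant, +voice] alone would also admit /z, ɟ, ɡ, dz, …/; and checking the remaining two-feature bundles turns up none with this extension.

[-sonorant, +voice, +labial]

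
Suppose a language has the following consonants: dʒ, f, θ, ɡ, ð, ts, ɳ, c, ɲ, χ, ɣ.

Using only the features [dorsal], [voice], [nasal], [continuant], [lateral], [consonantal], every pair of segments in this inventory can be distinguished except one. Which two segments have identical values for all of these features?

Both /f/ and /θ/ are [-dorsal], [-voice], [-nasal], [+continuant], [-lateral], [+consonantal]. Since the list omits [labial] and [coronal] — which do distinguish the voiceless labiodental fricative from the voiceless dental fricative — this pair collapses; all other pairs remain distinct.

f, θ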